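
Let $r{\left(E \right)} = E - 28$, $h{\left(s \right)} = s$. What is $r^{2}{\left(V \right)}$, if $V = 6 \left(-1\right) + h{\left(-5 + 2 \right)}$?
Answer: $1369$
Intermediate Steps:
$V = -9$ ($V = 6 \left(-1\right) + \left(-5 + 2\right) = -6 - 3 = -9$)
$r{\left(E \right)} = -28 + E$
$r^{2}{\left(V \right)} = \left(-28 - 9\right)^{2} = \left(-37\right)^{2} = 1369$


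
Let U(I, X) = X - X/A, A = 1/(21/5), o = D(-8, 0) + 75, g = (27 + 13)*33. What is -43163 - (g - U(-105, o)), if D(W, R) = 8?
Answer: -223743/5 ≈ -44749.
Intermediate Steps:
g = 1320 (g = 40*33 = 1320)
o = 83 (o = 8 + 75 = 83)
A = 5/21 (A = 1/(21*(⅕)) = 1/(21/5) = 5/21 ≈ 0.23810)
U(I, X) = -16*X/5 (U(I, X) = X - X/5/21 = X - X*21/5 = X - 21*X/5 = -16*X/5)
-43163 - (g - U(-105, o)) = -43163 - (1320 - (-16)*83/5) = -43163 - (1320 - 1*(-1328/5)) = -43163 - (1320 + 1328/5) = -43163 - 1*7928/5 = -43163 - 7928/5 = -223743/5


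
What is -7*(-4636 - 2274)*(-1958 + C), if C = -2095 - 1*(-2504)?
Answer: -74925130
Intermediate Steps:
C = 409 (C = -2095 + 2504 = 409)
-7*(-4636 - 2274)*(-1958 + C) = -7*(-4636 - 2274)*(-1958 + 409) = -(-48370)*(-1549) = -7*10703590 = -74925130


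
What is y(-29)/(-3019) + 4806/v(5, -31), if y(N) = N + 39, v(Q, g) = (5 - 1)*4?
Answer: 7254577/24152 ≈ 300.37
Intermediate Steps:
v(Q, g) = 16 (v(Q, g) = 4*4 = 16)
y(N) = 39 + N
y(-29)/(-3019) + 4806/v(5, -31) = (39 - 29)/(-3019) + 4806/16 = 10*(-1/3019) + 4806*(1/16) = -10/3019 + 2403/8 = 7254577/24152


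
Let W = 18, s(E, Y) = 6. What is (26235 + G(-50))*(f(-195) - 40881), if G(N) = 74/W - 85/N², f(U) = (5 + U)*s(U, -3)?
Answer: -551296129643/500 ≈ -1.1026e+9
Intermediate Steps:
f(U) = 30 + 6*U (f(U) = (5 + U)*6 = 30 + 6*U)
G(N) = 37/9 - 85/N² (G(N) = 74/18 - 85/N² = 74*(1/18) - 85/N² = 37/9 - 85/N²)
(26235 + G(-50))*(f(-195) - 40881) = (26235 + (37/9 - 85/(-50)²))*((30 + 6*(-195)) - 40881) = (26235 + (37/9 - 85*1/2500))*((30 - 1170) - 40881) = (26235 + (37/9 - 17/500))*(-1140 - 40881) = (26235 + 18347/4500)*(-42021) = (118075847/4500)*(-42021) = -551296129643/500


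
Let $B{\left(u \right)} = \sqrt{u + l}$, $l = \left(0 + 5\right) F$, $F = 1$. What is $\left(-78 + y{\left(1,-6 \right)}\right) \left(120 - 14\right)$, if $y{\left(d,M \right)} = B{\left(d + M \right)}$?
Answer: $-8268$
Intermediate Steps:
$l = 5$ ($l = \left(0 + 5\right) 1 = 5 \cdot 1 = 5$)
$B{\left(u \right)} = \sqrt{5 + u}$ ($B{\left(u \right)} = \sqrt{u + 5} = \sqrt{5 + u}$)
$y{\left(d,M \right)} = \sqrt{5 + M + d}$ ($y{\left(d,M \right)} = \sqrt{5 + \left(d + M\right)} = \sqrt{5 + \left(M + d\right)} = \sqrt{5 + M + d}$)
$\left(-78 + y{\left(1,-6 \right)}\right) \left(120 - 14\right) = \left(-78 + \sqrt{5 - 6 + 1}\right) \left(120 - 14\right) = \left(-78 + \sqrt{0}\right) 106 = \left(-78 + 0\right) 106 = \left(-78\right) 106 = -8268$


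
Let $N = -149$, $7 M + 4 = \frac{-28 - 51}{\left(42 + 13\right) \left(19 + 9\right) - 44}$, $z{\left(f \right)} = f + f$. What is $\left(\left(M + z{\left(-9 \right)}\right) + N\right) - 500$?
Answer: $- \frac{6990887}{10472} \approx -667.58$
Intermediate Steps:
$z{\left(f \right)} = 2 f$
$M = - \frac{6063}{10472}$ ($M = - \frac{4}{7} + \frac{\left(-28 - 51\right) \frac{1}{\left(42 + 13\right) \left(19 + 9\right) - 44}}{7} = - \frac{4}{7} + \frac{\left(-79\right) \frac{1}{55 \cdot 28 - 44}}{7} = - \frac{4}{7} + \frac{\left(-79\right) \frac{1}{1540 - 44}}{7} = - \frac{4}{7} + \frac{\left(-79\right) \frac{1}{1496}}{7} = - \frac{4}{7} + \frac{1}{7} \left(- \frac{79}{1496}\right) = - \frac{4}{7} - \frac{79}{10472} = - \frac{6063}{10472} \approx -0.57897$)
$\left(\left(M + z{\left(-9 \right)}\right) + N\right) - 500 = \left(\left(- \frac{6063}{10472} + 2 \left(-9\right)\right) - 149\right) - 500 = \left(\left(- \frac{6063}{10472} - 18\right) - 149\right) - 500 = \left(- \frac{194559}{10472} - 149\right) - 500 = - \frac{1754887}{10472} - 500 = - \frac{6990887}{10472}$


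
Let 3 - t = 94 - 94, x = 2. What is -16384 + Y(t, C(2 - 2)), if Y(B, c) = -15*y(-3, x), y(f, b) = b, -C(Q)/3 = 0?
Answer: -16414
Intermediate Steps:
C(Q) = 0 (C(Q) = -3*0 = 0)
t = 3 (t = 3 - (94 - 94) = 3 - 1*0 = 3 + 0 = 3)
Y(B, c) = -30 (Y(B, c) = -15*2 = -30)
-16384 + Y(t, C(2 - 2)) = -16384 - 30 = -16414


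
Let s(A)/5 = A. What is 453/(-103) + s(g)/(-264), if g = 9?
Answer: -41409/9064 ≈ -4.5685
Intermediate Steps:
s(A) = 5*A
453/(-103) + s(g)/(-264) = 453/(-103) + (5*9)/(-264) = 453*(-1/103) + 45*(-1/264) = -453/103 - 15/88 = -41409/9064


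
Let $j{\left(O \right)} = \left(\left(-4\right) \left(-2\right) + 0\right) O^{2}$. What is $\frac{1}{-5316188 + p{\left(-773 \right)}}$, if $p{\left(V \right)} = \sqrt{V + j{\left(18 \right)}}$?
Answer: $- \frac{49684}{264129484575} - \frac{\sqrt{1819}}{28261854849525} \approx -1.8811 \cdot 10^{-7}$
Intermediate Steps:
$j{\left(O \right)} = 8 O^{2}$ ($j{\left(O \right)} = \left(8 + 0\right) O^{2} = 8 O^{2}$)
$p{\left(V \right)} = \sqrt{2592 + V}$ ($p{\left(V \right)} = \sqrt{V + 8 \cdot 18^{2}} = \sqrt{V + 8 \cdot 324} = \sqrt{V + 2592} = \sqrt{2592 + V}$)
$\frac{1}{-5316188 + p{\left(-773 \right)}} = \frac{1}{-5316188 + \sqrt{2592 - 773}} = \frac{1}{-5316188 + \sqrt{1819}}$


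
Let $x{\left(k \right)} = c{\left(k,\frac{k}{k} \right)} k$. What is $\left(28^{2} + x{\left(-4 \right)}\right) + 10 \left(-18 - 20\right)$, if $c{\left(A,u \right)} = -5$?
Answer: $424$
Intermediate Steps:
$x{\left(k \right)} = - 5 k$
$\left(28^{2} + x{\left(-4 \right)}\right) + 10 \left(-18 - 20\right) = \left(28^{2} - -20\right) + 10 \left(-18 - 20\right) = \left(784 + 20\right) + 10 \left(-38\right) = 804 - 380 = 424$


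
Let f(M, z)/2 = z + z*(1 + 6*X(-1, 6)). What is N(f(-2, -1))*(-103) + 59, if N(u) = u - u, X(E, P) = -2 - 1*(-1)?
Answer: 59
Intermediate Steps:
X(E, P) = -1 (X(E, P) = -2 + 1 = -1)
f(M, z) = -8*z (f(M, z) = 2*(z + z*(1 + 6*(-1))) = 2*(z + z*(1 - 6)) = 2*(z + z*(-5)) = 2*(z - 5*z) = 2*(-4*z) = -8*z)
N(u) = 0
N(f(-2, -1))*(-103) + 59 = 0*(-103) + 59 = 0 + 59 = 59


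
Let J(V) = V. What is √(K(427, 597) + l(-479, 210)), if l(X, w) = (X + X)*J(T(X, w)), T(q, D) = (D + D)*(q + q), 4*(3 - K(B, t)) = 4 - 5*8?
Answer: 6*√10707247 ≈ 19633.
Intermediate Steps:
K(B, t) = 12 (K(B, t) = 3 - (4 - 5*8)/4 = 3 - (4 - 40)/4 = 3 - ¼*(-36) = 3 + 9 = 12)
T(q, D) = 4*D*q (T(q, D) = (2*D)*(2*q) = 4*D*q)
l(X, w) = 8*w*X² (l(X, w) = (X + X)*(4*w*X) = (2*X)*(4*X*w) = 8*w*X²)
√(K(427, 597) + l(-479, 210)) = √(12 + 8*210*(-479)²) = √(12 + 8*210*229441) = √(12 + 385460880) = √385460892 = 6*√10707247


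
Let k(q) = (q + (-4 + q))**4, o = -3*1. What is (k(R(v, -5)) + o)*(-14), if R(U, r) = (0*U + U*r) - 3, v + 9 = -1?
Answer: -918539958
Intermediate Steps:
o = -3
v = -10 (v = -9 - 1 = -10)
R(U, r) = -3 + U*r (R(U, r) = (0 + U*r) - 3 = U*r - 3 = -3 + U*r)
k(q) = (-4 + 2*q)**4
(k(R(v, -5)) + o)*(-14) = (16*(-2 + (-3 - 10*(-5)))**4 - 3)*(-14) = (16*(-2 + (-3 + 50))**4 - 3)*(-14) = (16*(-2 + 47)**4 - 3)*(-14) = (16*45**4 - 3)*(-14) = (16*4100625 - 3)*(-14) = (65610000 - 3)*(-14) = 65609997*(-14) = -918539958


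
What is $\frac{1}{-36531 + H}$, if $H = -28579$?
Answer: $- \frac{1}{65110} \approx -1.5359 \cdot 10^{-5}$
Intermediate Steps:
$\frac{1}{-36531 + H} = \frac{1}{-36531 - 28579} = \frac{1}{-65110} = - \frac{1}{65110}$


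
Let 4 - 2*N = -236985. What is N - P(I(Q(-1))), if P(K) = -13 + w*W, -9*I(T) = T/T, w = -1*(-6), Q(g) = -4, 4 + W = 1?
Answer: 237051/2 ≈ 1.1853e+5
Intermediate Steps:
W = -3 (W = -4 + 1 = -3)
N = 236989/2 (N = 2 - ½*(-236985) = 2 + 236985/2 = 236989/2 ≈ 1.1849e+5)
w = 6
I(T) = -⅑ (I(T) = -T/(9*T) = -⅑*1 = -⅑)
P(K) = -31 (P(K) = -13 + 6*(-3) = -13 - 18 = -31)
N - P(I(Q(-1))) = 236989/2 - 1*(-31) = 236989/2 + 31 = 237051/2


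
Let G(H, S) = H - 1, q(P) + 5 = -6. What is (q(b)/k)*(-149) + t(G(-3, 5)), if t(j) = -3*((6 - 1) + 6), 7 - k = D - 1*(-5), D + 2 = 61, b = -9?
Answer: -3520/57 ≈ -61.754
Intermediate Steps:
q(P) = -11 (q(P) = -5 - 6 = -11)
D = 59 (D = -2 + 61 = 59)
G(H, S) = -1 + H
k = -57 (k = 7 - (59 - 1*(-5)) = 7 - (59 + 5) = 7 - 1*64 = 7 - 64 = -57)
t(j) = -33 (t(j) = -3*(5 + 6) = -3*11 = -33)
(q(b)/k)*(-149) + t(G(-3, 5)) = -11/(-57)*(-149) - 33 = -11*(-1/57)*(-149) - 33 = (11/57)*(-149) - 33 = -1639/57 - 33 = -3520/57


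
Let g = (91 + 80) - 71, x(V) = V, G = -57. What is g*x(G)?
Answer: -5700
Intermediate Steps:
g = 100 (g = 171 - 71 = 100)
g*x(G) = 100*(-57) = -5700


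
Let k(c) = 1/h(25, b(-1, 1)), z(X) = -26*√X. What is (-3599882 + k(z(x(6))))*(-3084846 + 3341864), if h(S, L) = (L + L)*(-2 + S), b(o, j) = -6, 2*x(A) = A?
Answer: -127682357247397/138 ≈ -9.2523e+11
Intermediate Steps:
x(A) = A/2
h(S, L) = 2*L*(-2 + S) (h(S, L) = (2*L)*(-2 + S) = 2*L*(-2 + S))
k(c) = -1/276 (k(c) = 1/(2*(-6)*(-2 + 25)) = 1/(2*(-6)*23) = 1/(-276) = -1/276)
(-3599882 + k(z(x(6))))*(-3084846 + 3341864) = (-3599882 - 1/276)*(-3084846 + 3341864) = -993567433/276*257018 = -127682357247397/138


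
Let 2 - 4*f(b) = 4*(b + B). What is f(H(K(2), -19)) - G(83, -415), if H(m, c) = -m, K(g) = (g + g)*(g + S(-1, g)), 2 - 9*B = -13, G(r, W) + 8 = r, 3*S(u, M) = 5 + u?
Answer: -377/6 ≈ -62.833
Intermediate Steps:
S(u, M) = 5/3 + u/3 (S(u, M) = (5 + u)/3 = 5/3 + u/3)
G(r, W) = -8 + r
B = 5/3 (B = 2/9 - ⅑*(-13) = 2/9 + 13/9 = 5/3 ≈ 1.6667)
K(g) = 2*g*(4/3 + g) (K(g) = (g + g)*(g + (5/3 + (⅓)*(-1))) = (2*g)*(g + (5/3 - ⅓)) = (2*g)*(g + 4/3) = (2*g)*(4/3 + g) = 2*g*(4/3 + g))
f(b) = -7/6 - b (f(b) = ½ - (b + 5/3) = ½ - (5/3 + b) = ½ - (20/3 + 4*b)/4 = ½ + (-5/3 - b) = -7/6 - b)
f(H(K(2), -19)) - G(83, -415) = (-7/6 - (-1)*(⅔)*2*(4 + 3*2)) - (-8 + 83) = (-7/6 - (-1)*(⅔)*2*(4 + 6)) - 1*75 = (-7/6 - (-1)*(⅔)*2*10) - 75 = (-7/6 - (-1)*40/3) - 75 = (-7/6 - 1*(-40/3)) - 75 = (-7/6 + 40/3) - 75 = 73/6 - 75 = -377/6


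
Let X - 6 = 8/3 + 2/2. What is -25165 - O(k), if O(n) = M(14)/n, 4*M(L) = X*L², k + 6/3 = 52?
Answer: -3776171/150 ≈ -25174.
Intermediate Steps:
k = 50 (k = -2 + 52 = 50)
X = 29/3 (X = 6 + (8/3 + 2/2) = 6 + (8*(⅓) + 2*(½)) = 6 + (8/3 + 1) = 6 + 11/3 = 29/3 ≈ 9.6667)
M(L) = 29*L²/12 (M(L) = (29*L²/3)/4 = 29*L²/12)
O(n) = 1421/(3*n) (O(n) = ((29/12)*14²)/n = ((29/12)*196)/n = 1421/(3*n))
-25165 - O(k) = -25165 - 1421/(3*50) = -25165 - 1*1421/150 = -25165 - 1421/150 = -3776171/150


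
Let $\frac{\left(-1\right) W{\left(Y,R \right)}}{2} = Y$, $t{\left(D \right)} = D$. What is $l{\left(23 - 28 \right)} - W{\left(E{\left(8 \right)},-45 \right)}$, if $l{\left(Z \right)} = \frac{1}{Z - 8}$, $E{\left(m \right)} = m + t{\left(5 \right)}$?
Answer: $\frac{337}{13} \approx 25.923$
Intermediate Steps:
$E{\left(m \right)} = 5 + m$ ($E{\left(m \right)} = m + 5 = 5 + m$)
$l{\left(Z \right)} = \frac{1}{-8 + Z}$
$W{\left(Y,R \right)} = - 2 Y$
$l{\left(23 - 28 \right)} - W{\left(E{\left(8 \right)},-45 \right)} = \frac{1}{-8 + \left(23 - 28\right)} - - 2 \left(5 + 8\right) = \frac{1}{-8 - 5} - \left(-2\right) 13 = \frac{1}{-13} - -26 = - \frac{1}{13} + 26 = \frac{337}{13}$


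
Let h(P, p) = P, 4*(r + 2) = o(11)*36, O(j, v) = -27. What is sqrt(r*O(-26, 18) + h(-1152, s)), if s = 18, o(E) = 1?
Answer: 3*I*sqrt(149) ≈ 36.62*I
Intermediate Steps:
r = 7 (r = -2 + (1*36)/4 = -2 + (1/4)*36 = -2 + 9 = 7)
sqrt(r*O(-26, 18) + h(-1152, s)) = sqrt(7*(-27) - 1152) = sqrt(-189 - 1152) = sqrt(-1341) = 3*I*sqrt(149)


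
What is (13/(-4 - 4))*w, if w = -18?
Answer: 117/4 ≈ 29.250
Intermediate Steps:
(13/(-4 - 4))*w = (13/(-4 - 4))*(-18) = (13/(-8))*(-18) = -⅛*13*(-18) = -13/8*(-18) = 117/4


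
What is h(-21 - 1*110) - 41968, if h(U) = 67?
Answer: -41901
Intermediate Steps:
h(-21 - 1*110) - 41968 = 67 - 41968 = -41901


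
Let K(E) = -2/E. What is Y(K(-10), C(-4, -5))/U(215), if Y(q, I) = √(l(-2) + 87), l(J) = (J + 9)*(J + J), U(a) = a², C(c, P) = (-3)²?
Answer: √59/46225 ≈ 0.00016617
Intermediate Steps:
C(c, P) = 9
l(J) = 2*J*(9 + J) (l(J) = (9 + J)*(2*J) = 2*J*(9 + J))
Y(q, I) = √59 (Y(q, I) = √(2*(-2)*(9 - 2) + 87) = √(2*(-2)*7 + 87) = √(-28 + 87) = √59)
Y(K(-10), C(-4, -5))/U(215) = √59/(215²) = √59/46225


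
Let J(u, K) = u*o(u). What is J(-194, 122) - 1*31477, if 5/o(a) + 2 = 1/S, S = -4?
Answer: -279413/9 ≈ -31046.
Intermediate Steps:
o(a) = -20/9 (o(a) = 5/(-2 + 1/(-4)) = 5/(-2 - ¼) = 5/(-9/4) = 5*(-4/9) = -20/9)
J(u, K) = -20*u/9 (J(u, K) = u*(-20/9) = -20*u/9)
J(-194, 122) - 1*31477 = -20/9*(-194) - 1*31477 = 3880/9 - 31477 = -279413/9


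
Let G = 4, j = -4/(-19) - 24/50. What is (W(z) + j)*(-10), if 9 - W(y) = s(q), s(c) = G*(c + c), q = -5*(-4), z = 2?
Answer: 143706/95 ≈ 1512.7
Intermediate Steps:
j = -128/475 (j = -4*(-1/19) - 24*1/50 = 4/19 - 12/25 = -128/475 ≈ -0.26947)
q = 20
s(c) = 8*c (s(c) = 4*(c + c) = 4*(2*c) = 8*c)
W(y) = -151 (W(y) = 9 - 8*20 = 9 - 1*160 = 9 - 160 = -151)
(W(z) + j)*(-10) = (-151 - 128/475)*(-10) = -71853/475*(-10) = 143706/95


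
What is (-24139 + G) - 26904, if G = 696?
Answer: -50347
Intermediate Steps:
(-24139 + G) - 26904 = (-24139 + 696) - 26904 = -23443 - 26904 = -50347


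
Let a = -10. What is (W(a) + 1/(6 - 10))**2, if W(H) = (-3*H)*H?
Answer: 1442401/16 ≈ 90150.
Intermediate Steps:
W(H) = -3*H**2
(W(a) + 1/(6 - 10))**2 = (-3*(-10)**2 + 1/(6 - 10))**2 = (-3*100 + 1/(-4))**2 = (-300 - 1/4)**2 = (-1201/4)**2 = 1442401/16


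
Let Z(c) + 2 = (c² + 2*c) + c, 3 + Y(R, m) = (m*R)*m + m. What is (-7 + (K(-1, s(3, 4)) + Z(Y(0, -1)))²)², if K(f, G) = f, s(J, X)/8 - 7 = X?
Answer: 36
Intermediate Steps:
s(J, X) = 56 + 8*X
Y(R, m) = -3 + m + R*m² (Y(R, m) = -3 + ((m*R)*m + m) = -3 + ((R*m)*m + m) = -3 + (R*m² + m) = -3 + (m + R*m²) = -3 + m + R*m²)
Z(c) = -2 + c² + 3*c (Z(c) = -2 + ((c² + 2*c) + c) = -2 + (c² + 3*c) = -2 + c² + 3*c)
(-7 + (K(-1, s(3, 4)) + Z(Y(0, -1)))²)² = (-7 + (-1 + (-2 + (-3 - 1 + 0*(-1)²)² + 3*(-3 - 1 + 0*(-1)²)))²)² = (-7 + (-1 + (-2 + (-3 - 1 + 0*1)² + 3*(-3 - 1 + 0*1)))²)² = (-7 + (-1 + (-2 + (-3 - 1 + 0)² + 3*(-3 - 1 + 0)))²)² = (-7 + (-1 + (-2 + (-4)² + 3*(-4)))²)² = (-7 + (-1 + (-2 + 16 - 12))²)² = (-7 + (-1 + 2)²)² = (-7 + 1²)² = (-7 + 1)² = (-6)² = 36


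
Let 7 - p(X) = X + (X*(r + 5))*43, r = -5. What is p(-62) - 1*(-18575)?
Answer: 18644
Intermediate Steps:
p(X) = 7 - X (p(X) = 7 - (X + (X*(-5 + 5))*43) = 7 - (X + (X*0)*43) = 7 - (X + 0*43) = 7 - (X + 0) = 7 - X)
p(-62) - 1*(-18575) = (7 - 1*(-62)) - 1*(-18575) = (7 + 62) + 18575 = 69 + 18575 = 18644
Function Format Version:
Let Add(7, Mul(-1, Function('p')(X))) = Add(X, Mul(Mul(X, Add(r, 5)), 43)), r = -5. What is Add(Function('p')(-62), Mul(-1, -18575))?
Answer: 18644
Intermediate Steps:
Function('p')(X) = Add(7, Mul(-1, X)) (Function('p')(X) = Add(7, Mul(-1, Add(X, Mul(Mul(X, Add(-5, 5)), 43)))) = Add(7, Mul(-1, Add(X, Mul(Mul(X, 0), 43)))) = Add(7, Mul(-1, Add(X, Mul(0, 43)))) = Add(7, Mul(-1, Add(X, 0))) = Add(7, Mul(-1, X)))
Add(Function('p')(-62), Mul(-1, -18575)) = Add(Add(7, Mul(-1, -62)), Mul(-1, -18575)) = Add(Add(7, 62), 18575) = Add(69, 18575) = 18644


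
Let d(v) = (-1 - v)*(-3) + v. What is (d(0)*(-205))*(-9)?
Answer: 5535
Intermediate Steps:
d(v) = 3 + 4*v (d(v) = (3 + 3*v) + v = 3 + 4*v)
(d(0)*(-205))*(-9) = ((3 + 4*0)*(-205))*(-9) = ((3 + 0)*(-205))*(-9) = (3*(-205))*(-9) = -615*(-9) = 5535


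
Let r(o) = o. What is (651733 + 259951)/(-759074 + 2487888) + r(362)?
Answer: 313371176/864407 ≈ 362.53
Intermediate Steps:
(651733 + 259951)/(-759074 + 2487888) + r(362) = (651733 + 259951)/(-759074 + 2487888) + 362 = 911684/1728814 + 362 = 911684*(1/1728814) + 362 = 455842/864407 + 362 = 313371176/864407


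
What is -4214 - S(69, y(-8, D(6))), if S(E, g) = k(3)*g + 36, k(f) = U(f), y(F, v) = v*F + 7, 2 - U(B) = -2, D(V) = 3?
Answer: -4182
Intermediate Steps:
U(B) = 4 (U(B) = 2 - 1*(-2) = 2 + 2 = 4)
y(F, v) = 7 + F*v (y(F, v) = F*v + 7 = 7 + F*v)
k(f) = 4
S(E, g) = 36 + 4*g (S(E, g) = 4*g + 36 = 36 + 4*g)
-4214 - S(69, y(-8, D(6))) = -4214 - (36 + 4*(7 - 8*3)) = -4214 - (36 + 4*(7 - 24)) = -4214 - (36 + 4*(-17)) = -4214 - (36 - 68) = -4214 - 1*(-32) = -4214 + 32 = -4182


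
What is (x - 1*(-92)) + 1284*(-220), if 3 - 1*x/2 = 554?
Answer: -283490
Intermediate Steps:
x = -1102 (x = 6 - 2*554 = 6 - 1108 = -1102)
(x - 1*(-92)) + 1284*(-220) = (-1102 - 1*(-92)) + 1284*(-220) = (-1102 + 92) - 282480 = -1010 - 282480 = -283490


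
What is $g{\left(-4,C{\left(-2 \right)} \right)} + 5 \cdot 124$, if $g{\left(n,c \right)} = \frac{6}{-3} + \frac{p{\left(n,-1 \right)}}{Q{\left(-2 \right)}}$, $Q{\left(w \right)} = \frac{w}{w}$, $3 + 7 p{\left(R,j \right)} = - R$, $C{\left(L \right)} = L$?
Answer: $\frac{4327}{7} \approx 618.14$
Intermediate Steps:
$p{\left(R,j \right)} = - \frac{3}{7} - \frac{R}{7}$ ($p{\left(R,j \right)} = - \frac{3}{7} + \frac{\left(-1\right) R}{7} = - \frac{3}{7} - \frac{R}{7}$)
$Q{\left(w \right)} = 1$
$g{\left(n,c \right)} = - \frac{17}{7} - \frac{n}{7}$ ($g{\left(n,c \right)} = \frac{6}{-3} + \frac{- \frac{3}{7} - \frac{n}{7}}{1} = 6 \left(- \frac{1}{3}\right) + \left(- \frac{3}{7} - \frac{n}{7}\right) 1 = -2 - \left(\frac{3}{7} + \frac{n}{7}\right) = - \frac{17}{7} - \frac{n}{7}$)
$g{\left(-4,C{\left(-2 \right)} \right)} + 5 \cdot 124 = \left(- \frac{17}{7} - - \frac{4}{7}\right) + 5 \cdot 124 = \left(- \frac{17}{7} + \frac{4}{7}\right) + 620 = - \frac{13}{7} + 620 = \frac{4327}{7}$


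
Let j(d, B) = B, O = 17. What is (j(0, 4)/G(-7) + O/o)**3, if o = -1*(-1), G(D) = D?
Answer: 1520875/343 ≈ 4434.0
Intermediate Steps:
o = 1
(j(0, 4)/G(-7) + O/o)**3 = (4/(-7) + 17/1)**3 = (4*(-1/7) + 17*1)**3 = (-4/7 + 17)**3 = (115/7)**3 = 1520875/343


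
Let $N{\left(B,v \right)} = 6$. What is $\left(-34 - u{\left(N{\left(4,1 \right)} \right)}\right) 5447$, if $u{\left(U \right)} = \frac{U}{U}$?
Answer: $-190645$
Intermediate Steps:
$u{\left(U \right)} = 1$
$\left(-34 - u{\left(N{\left(4,1 \right)} \right)}\right) 5447 = \left(-34 - 1\right) 5447 = \left(-35\right) 5447 = -190645$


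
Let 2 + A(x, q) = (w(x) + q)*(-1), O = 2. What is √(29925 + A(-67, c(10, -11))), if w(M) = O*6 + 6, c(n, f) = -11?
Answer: 6*√831 ≈ 172.96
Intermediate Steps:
w(M) = 18 (w(M) = 2*6 + 6 = 12 + 6 = 18)
A(x, q) = -20 - q (A(x, q) = -2 + (18 + q)*(-1) = -2 + (-18 - q) = -20 - q)
√(29925 + A(-67, c(10, -11))) = √(29925 + (-20 - 1*(-11))) = √(29925 + (-20 + 11)) = √(29925 - 9) = √29916 = 6*√831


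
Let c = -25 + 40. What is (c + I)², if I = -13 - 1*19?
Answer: 289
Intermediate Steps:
c = 15
I = -32 (I = -13 - 19 = -32)
(c + I)² = (15 - 32)² = (-17)² = 289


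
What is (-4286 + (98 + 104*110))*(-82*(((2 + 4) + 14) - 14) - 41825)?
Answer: -306882884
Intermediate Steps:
(-4286 + (98 + 104*110))*(-82*(((2 + 4) + 14) - 14) - 41825) = (-4286 + (98 + 11440))*(-82*((6 + 14) - 14) - 41825) = (-4286 + 11538)*(-82*(20 - 14) - 41825) = 7252*(-82*6 - 41825) = 7252*(-492 - 41825) = 7252*(-42317) = -306882884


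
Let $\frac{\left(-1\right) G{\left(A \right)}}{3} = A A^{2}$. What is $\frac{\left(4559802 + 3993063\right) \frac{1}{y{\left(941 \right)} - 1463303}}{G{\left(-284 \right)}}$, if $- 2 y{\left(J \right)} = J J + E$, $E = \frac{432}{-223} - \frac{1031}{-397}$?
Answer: $- \frac{252397897105}{3865300590302274112} \approx -6.5298 \cdot 10^{-8}$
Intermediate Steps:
$E = \frac{58409}{88531}$ ($E = 432 \left(- \frac{1}{223}\right) - - \frac{1031}{397} = - \frac{432}{223} + \frac{1031}{397} = \frac{58409}{88531} \approx 0.65976$)
$y{\left(J \right)} = - \frac{58409}{177062} - \frac{J^{2}}{2}$ ($y{\left(J \right)} = - \frac{J J + \frac{58409}{88531}}{2} = - \frac{J^{2} + \frac{58409}{88531}}{2} = - \frac{\frac{58409}{88531} + J^{2}}{2} = - \frac{58409}{177062} - \frac{J^{2}}{2}$)
$G{\left(A \right)} = - 3 A^{3}$ ($G{\left(A \right)} = - 3 A A^{2} = - 3 A^{3}$)
$\frac{\left(4559802 + 3993063\right) \frac{1}{y{\left(941 \right)} - 1463303}}{G{\left(-284 \right)}} = \frac{\left(4559802 + 3993063\right) \frac{1}{\left(- \frac{58409}{177062} - \frac{941^{2}}{2}\right) - 1463303}}{\left(-3\right) \left(-284\right)^{3}} = \frac{8552865 \frac{1}{\left(- \frac{58409}{177062} - \frac{885481}{2}\right) - 1463303}}{\left(-3\right) \left(-22906304\right)} = \frac{8552865 \frac{1}{\left(- \frac{58409}{177062} - \frac{885481}{2}\right) - 1463303}}{68718912} = \frac{8552865}{- \frac{39196288410}{88531} - 1463303} \cdot \frac{1}{68718912} = \frac{8552865}{- \frac{168743966303}{88531}} \cdot \frac{1}{68718912} = 8552865 \left(- \frac{88531}{168743966303}\right) \frac{1}{68718912} = \left(- \frac{757193691315}{168743966303}\right) \frac{1}{68718912} = - \frac{252397897105}{3865300590302274112}$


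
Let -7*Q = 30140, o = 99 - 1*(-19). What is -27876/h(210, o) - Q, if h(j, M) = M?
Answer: 1680694/413 ≈ 4069.5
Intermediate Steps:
o = 118 (o = 99 + 19 = 118)
Q = -30140/7 (Q = -1/7*30140 = -30140/7 ≈ -4305.7)
-27876/h(210, o) - Q = -27876/118 - 1*(-30140/7) = -27876*1/118 + 30140/7 = -13938/59 + 30140/7 = 1680694/413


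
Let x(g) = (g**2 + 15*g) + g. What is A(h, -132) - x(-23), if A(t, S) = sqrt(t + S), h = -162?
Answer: -161 + 7*I*sqrt(6) ≈ -161.0 + 17.146*I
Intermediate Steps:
A(t, S) = sqrt(S + t)
x(g) = g**2 + 16*g
A(h, -132) - x(-23) = sqrt(-132 - 162) - (-23)*(16 - 23) = sqrt(-294) - (-23)*(-7) = 7*I*sqrt(6) - 1*161 = 7*I*sqrt(6) - 161 = -161 + 7*I*sqrt(6)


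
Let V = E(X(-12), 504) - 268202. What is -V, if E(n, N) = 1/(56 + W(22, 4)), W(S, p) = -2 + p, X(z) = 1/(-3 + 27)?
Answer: 15555715/58 ≈ 2.6820e+5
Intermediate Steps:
X(z) = 1/24
E(n, N) = 1/58 (E(n, N) = 1/(56 + (-2 + 4)) = 1/(56 + 2) = 1/58)
V = -15555715/58 (V = 1/58 - 268202 = -15555715/58 ≈ -2.6820e+5)
-V = -1*(-15555715/58) = 15555715/58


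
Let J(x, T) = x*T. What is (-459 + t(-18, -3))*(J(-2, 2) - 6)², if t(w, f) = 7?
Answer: -45200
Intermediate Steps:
J(x, T) = T*x
(-459 + t(-18, -3))*(J(-2, 2) - 6)² = (-459 + 7)*(2*(-2) - 6)² = -452*(-4 - 6)² = -452*(-10)² = -452*100 = -45200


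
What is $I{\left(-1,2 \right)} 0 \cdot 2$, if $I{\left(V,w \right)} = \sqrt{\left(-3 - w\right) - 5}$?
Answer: $0$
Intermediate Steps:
$I{\left(V,w \right)} = \sqrt{-8 - w}$
$I{\left(-1,2 \right)} 0 \cdot 2 = \sqrt{-8 - 2} \cdot 0 \cdot 2 = \sqrt{-10} \cdot 0 \cdot 2 = i \sqrt{10} \cdot 0 \cdot 2 = 0 \cdot 2 = 0$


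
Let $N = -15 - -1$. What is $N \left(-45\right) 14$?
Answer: $8820$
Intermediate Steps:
$N = -14$ ($N = -15 + 1 = -14$)
$N \left(-45\right) 14 = \left(-14\right) \left(-45\right) 14 = 630 \cdot 14 = 8820$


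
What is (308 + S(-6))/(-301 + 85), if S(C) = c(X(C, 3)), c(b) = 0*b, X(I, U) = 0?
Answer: -77/54 ≈ -1.4259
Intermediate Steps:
c(b) = 0
S(C) = 0
(308 + S(-6))/(-301 + 85) = (308 + 0)/(-301 + 85) = 308/(-216) = 308*(-1/216) = -77/54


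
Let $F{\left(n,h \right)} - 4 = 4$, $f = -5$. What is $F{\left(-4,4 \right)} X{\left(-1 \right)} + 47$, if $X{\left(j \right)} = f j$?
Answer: $87$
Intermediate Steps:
$X{\left(j \right)} = - 5 j$
$F{\left(n,h \right)} = 8$ ($F{\left(n,h \right)} = 4 + 4 = 8$)
$F{\left(-4,4 \right)} X{\left(-1 \right)} + 47 = 8 \left(\left(-5\right) \left(-1\right)\right) + 47 = 8 \cdot 5 + 47 = 40 + 47 = 87$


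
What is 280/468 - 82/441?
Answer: 788/1911 ≈ 0.41235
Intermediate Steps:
280/468 - 82/441 = 280*(1/468) - 82*1/441 = 70/117 - 82/441 = 788/1911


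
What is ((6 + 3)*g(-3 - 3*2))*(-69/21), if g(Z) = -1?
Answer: 207/7 ≈ 29.571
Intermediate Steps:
((6 + 3)*g(-3 - 3*2))*(-69/21) = ((6 + 3)*(-1))*(-69/21) = (9*(-1))*(-69*1/21) = -9*(-23/7) = 207/7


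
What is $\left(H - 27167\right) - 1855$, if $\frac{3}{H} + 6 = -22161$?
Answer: $- \frac{214443559}{7389} \approx -29022.0$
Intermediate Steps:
$H = - \frac{1}{7389}$ ($H = \frac{3}{-6 - 22161} = \frac{3}{-22167} = 3 \left(- \frac{1}{22167}\right) = - \frac{1}{7389} \approx -0.00013534$)
$\left(H - 27167\right) - 1855 = \left(- \frac{1}{7389} - 27167\right) - 1855 = - \frac{200736964}{7389} - 1855 = - \frac{214443559}{7389}$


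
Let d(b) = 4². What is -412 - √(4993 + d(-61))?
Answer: -412 - √5009 ≈ -482.77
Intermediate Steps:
d(b) = 16
-412 - √(4993 + d(-61)) = -412 - √(4993 + 16) = -412 - √5009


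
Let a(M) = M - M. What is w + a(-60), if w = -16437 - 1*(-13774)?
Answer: -2663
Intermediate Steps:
a(M) = 0
w = -2663 (w = -16437 + 13774 = -2663)
w + a(-60) = -2663 + 0 = -2663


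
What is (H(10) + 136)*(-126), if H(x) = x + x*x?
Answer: -30996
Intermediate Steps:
H(x) = x + x²
(H(10) + 136)*(-126) = (10*(1 + 10) + 136)*(-126) = (10*11 + 136)*(-126) = (110 + 136)*(-126) = 246*(-126) = -30996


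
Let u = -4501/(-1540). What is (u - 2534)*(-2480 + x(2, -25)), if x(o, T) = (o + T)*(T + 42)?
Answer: 145334457/20 ≈ 7.2667e+6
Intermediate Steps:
x(o, T) = (42 + T)*(T + o) (x(o, T) = (T + o)*(42 + T) = (42 + T)*(T + o))
u = 643/220 (u = -4501*(-1/1540) = 643/220 ≈ 2.9227)
(u - 2534)*(-2480 + x(2, -25)) = (643/220 - 2534)*(-2480 + ((-25)² + 42*(-25) + 42*2 - 25*2)) = -556837*(-2480 + (625 - 1050 + 84 - 50))/220 = -556837*(-2480 - 391)/220 = -556837/220*(-2871) = 145334457/20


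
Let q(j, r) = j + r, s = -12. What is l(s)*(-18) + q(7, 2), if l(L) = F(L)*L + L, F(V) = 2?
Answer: 657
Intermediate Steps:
l(L) = 3*L (l(L) = 2*L + L = 3*L)
l(s)*(-18) + q(7, 2) = (3*(-12))*(-18) + (7 + 2) = -36*(-18) + 9 = 648 + 9 = 657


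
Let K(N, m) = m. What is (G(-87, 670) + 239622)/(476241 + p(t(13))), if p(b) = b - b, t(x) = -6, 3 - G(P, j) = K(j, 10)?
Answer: 239615/476241 ≈ 0.50314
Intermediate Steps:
G(P, j) = -7 (G(P, j) = 3 - 1*10 = 3 - 10 = -7)
p(b) = 0
(G(-87, 670) + 239622)/(476241 + p(t(13))) = (-7 + 239622)/(476241 + 0) = 239615/476241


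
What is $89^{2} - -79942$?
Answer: $87863$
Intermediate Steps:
$89^{2} - -79942 = 7921 + 79942 = 87863$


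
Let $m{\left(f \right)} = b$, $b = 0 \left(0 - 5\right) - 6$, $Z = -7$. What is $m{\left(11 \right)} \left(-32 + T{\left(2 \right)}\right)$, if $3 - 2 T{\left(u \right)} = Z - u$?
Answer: $156$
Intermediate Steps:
$T{\left(u \right)} = 5 + \frac{u}{2}$ ($T{\left(u \right)} = \frac{3}{2} - \frac{-7 - u}{2} = \frac{3}{2} + \left(\frac{7}{2} + \frac{u}{2}\right) = 5 + \frac{u}{2}$)
$b = -6$ ($b = 0 \left(-5\right) - 6 = 0 - 6 = -6$)
$m{\left(f \right)} = -6$
$m{\left(11 \right)} \left(-32 + T{\left(2 \right)}\right) = - 6 \left(-32 + \left(5 + \frac{1}{2} \cdot 2\right)\right) = - 6 \left(-32 + \left(5 + 1\right)\right) = - 6 \left(-32 + 6\right) = \left(-6\right) \left(-26\right) = 156$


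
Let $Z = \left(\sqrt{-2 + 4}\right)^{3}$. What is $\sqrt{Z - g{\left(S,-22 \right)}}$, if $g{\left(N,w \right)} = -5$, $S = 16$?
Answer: $\sqrt{5 + 2 \sqrt{2}} \approx 2.7979$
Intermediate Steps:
$Z = 2 \sqrt{2}$ ($Z = \left(\sqrt{2}\right)^{3} = 2 \sqrt{2} \approx 2.8284$)
$\sqrt{Z - g{\left(S,-22 \right)}} = \sqrt{2 \sqrt{2} - -5} = \sqrt{2 \sqrt{2} + 5} = \sqrt{5 + 2 \sqrt{2}}$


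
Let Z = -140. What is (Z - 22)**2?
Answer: 26244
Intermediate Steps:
(Z - 22)**2 = (-140 - 22)**2 = (-162)**2 = 26244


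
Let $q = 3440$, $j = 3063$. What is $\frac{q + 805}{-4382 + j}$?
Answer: $- \frac{4245}{1319} \approx -3.2183$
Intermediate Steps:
$\frac{q + 805}{-4382 + j} = \frac{3440 + 805}{-4382 + 3063} = \frac{4245}{-1319} = 4245 \left(- \frac{1}{1319}\right) = - \frac{4245}{1319}$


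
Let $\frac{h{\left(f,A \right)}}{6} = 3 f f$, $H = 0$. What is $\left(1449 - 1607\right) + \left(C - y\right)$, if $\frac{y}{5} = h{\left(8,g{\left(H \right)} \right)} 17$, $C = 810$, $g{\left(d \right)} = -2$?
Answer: $-97268$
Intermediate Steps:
$h{\left(f,A \right)} = 18 f^{2}$ ($h{\left(f,A \right)} = 6 \cdot 3 f f = 6 \cdot 3 f^{2} = 18 f^{2}$)
$y = 97920$ ($y = 5 \cdot 18 \cdot 8^{2} \cdot 17 = 5 \cdot 18 \cdot 64 \cdot 17 = 5 \cdot 1152 \cdot 17 = 5 \cdot 19584 = 97920$)
$\left(1449 - 1607\right) + \left(C - y\right) = \left(1449 - 1607\right) + \left(810 - 97920\right) = -158 + \left(810 - 97920\right) = -158 - 97110 = -97268$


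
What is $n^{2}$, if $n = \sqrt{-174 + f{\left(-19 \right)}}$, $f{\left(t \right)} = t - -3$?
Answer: $-190$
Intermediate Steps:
$f{\left(t \right)} = 3 + t$ ($f{\left(t \right)} = t + 3 = 3 + t$)
$n = i \sqrt{190}$ ($n = \sqrt{-174 + \left(3 - 19\right)} = \sqrt{-174 - 16} = \sqrt{-190} = i \sqrt{190} \approx 13.784 i$)
$n^{2} = \left(i \sqrt{190}\right)^{2} = -190$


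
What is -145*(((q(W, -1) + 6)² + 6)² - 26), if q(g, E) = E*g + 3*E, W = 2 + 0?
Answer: -3335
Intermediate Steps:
W = 2
q(g, E) = 3*E + E*g
-145*(((q(W, -1) + 6)² + 6)² - 26) = -145*(((-(3 + 2) + 6)² + 6)² - 26) = -145*(((-1*5 + 6)² + 6)² - 26) = -145*(((-5 + 6)² + 6)² - 26) = -145*((1² + 6)² - 26) = -145*((1 + 6)² - 26) = -145*(7² - 26) = -145*(49 - 26) = -145*23 = -3335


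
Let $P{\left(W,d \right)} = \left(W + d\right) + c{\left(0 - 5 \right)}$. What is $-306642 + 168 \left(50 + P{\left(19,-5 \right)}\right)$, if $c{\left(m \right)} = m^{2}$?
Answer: $-291690$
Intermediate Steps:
$P{\left(W,d \right)} = 25 + W + d$ ($P{\left(W,d \right)} = \left(W + d\right) + \left(0 - 5\right)^{2} = \left(W + d\right) + \left(-5\right)^{2} = \left(W + d\right) + 25 = 25 + W + d$)
$-306642 + 168 \left(50 + P{\left(19,-5 \right)}\right) = -306642 + 168 \left(50 + \left(25 + 19 - 5\right)\right) = -306642 + 168 \left(50 + 39\right) = -306642 + 168 \cdot 89 = -306642 + 14952 = -291690$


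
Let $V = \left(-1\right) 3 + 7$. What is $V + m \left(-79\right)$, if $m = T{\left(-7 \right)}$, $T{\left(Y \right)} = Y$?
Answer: $557$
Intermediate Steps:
$m = -7$
$V = 4$ ($V = -3 + 7 = 4$)
$V + m \left(-79\right) = 4 - -553 = 4 + 553 = 557$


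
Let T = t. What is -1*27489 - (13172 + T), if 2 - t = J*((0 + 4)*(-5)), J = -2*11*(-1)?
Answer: -41103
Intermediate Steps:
J = 22 (J = -22*(-1) = 22)
t = 442 (t = 2 - 22*(0 + 4)*(-5) = 2 - 22*4*(-5) = 2 - 22*(-20) = 2 - 1*(-440) = 2 + 440 = 442)
T = 442
-1*27489 - (13172 + T) = -1*27489 - (13172 + 442) = -27489 - 1*13614 = -27489 - 13614 = -41103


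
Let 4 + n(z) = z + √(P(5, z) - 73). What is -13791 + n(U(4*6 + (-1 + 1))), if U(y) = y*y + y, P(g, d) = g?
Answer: -13195 + 2*I*√17 ≈ -13195.0 + 8.2462*I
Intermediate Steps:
U(y) = y + y² (U(y) = y² + y = y + y²)
n(z) = -4 + z + 2*I*√17 (n(z) = -4 + (z + √(5 - 73)) = -4 + (z + √(-68)) = -4 + (z + 2*I*√17) = -4 + z + 2*I*√17)
-13791 + n(U(4*6 + (-1 + 1))) = -13791 + (-4 + (4*6 + (-1 + 1))*(1 + (4*6 + (-1 + 1))) + 2*I*√17) = -13791 + (-4 + (24 + 0)*(1 + (24 + 0)) + 2*I*√17) = -13791 + (-4 + 24*(1 + 24) + 2*I*√17) = -13791 + (-4 + 24*25 + 2*I*√17) = -13791 + (-4 + 600 + 2*I*√17) = -13791 + (596 + 2*I*√17) = -13195 + 2*I*√17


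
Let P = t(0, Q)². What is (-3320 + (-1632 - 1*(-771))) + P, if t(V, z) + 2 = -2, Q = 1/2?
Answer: -4165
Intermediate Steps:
Q = ½ ≈ 0.50000
t(V, z) = -4 (t(V, z) = -2 - 2 = -4)
P = 16 (P = (-4)² = 16)
(-3320 + (-1632 - 1*(-771))) + P = (-3320 + (-1632 - 1*(-771))) + 16 = (-3320 + (-1632 + 771)) + 16 = (-3320 - 861) + 16 = -4181 + 16 = -4165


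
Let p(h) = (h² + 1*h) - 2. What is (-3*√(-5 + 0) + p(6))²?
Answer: 1555 - 240*I*√5 ≈ 1555.0 - 536.66*I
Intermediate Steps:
p(h) = -2 + h + h² (p(h) = (h² + h) - 2 = (h + h²) - 2 = -2 + h + h²)
(-3*√(-5 + 0) + p(6))² = (-3*√(-5 + 0) + (-2 + 6 + 6²))² = (-3*I*√5 + (-2 + 6 + 36))² = (-3*I*√5 + 40)² = (40 - 3*I*√5)²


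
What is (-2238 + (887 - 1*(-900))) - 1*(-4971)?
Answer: 4520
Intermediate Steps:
(-2238 + (887 - 1*(-900))) - 1*(-4971) = (-2238 + (887 + 900)) + 4971 = (-2238 + 1787) + 4971 = -451 + 4971 = 4520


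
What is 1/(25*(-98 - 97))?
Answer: -1/4875 ≈ -0.00020513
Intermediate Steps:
1/(25*(-98 - 97)) = 1/(25*(-195)) = 1/(-4875) = -1/4875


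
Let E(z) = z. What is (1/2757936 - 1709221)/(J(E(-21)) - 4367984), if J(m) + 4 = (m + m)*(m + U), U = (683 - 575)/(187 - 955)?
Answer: 9427844255710/24088365128313 ≈ 0.39139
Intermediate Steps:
U = -9/64 (U = 108/(-768) = 108*(-1/768) = -9/64 ≈ -0.14063)
J(m) = -4 + 2*m*(-9/64 + m) (J(m) = -4 + (m + m)*(m - 9/64) = -4 + (2*m)*(-9/64 + m) = -4 + 2*m*(-9/64 + m))
(1/2757936 - 1709221)/(J(E(-21)) - 4367984) = (1/2757936 - 1709221)/((-4 + 2*(-21)² - 9/32*(-21)) - 4367984) = (1/2757936 - 1709221)/((-4 + 2*441 + 189/32) - 4367984) = -4713922127855/(2757936*((-4 + 882 + 189/32) - 4367984)) = -4713922127855/(2757936*(28285/32 - 4367984)) = -4713922127855/(2757936*(-139747203/32)) = -4713922127855/2757936*(-32/139747203) = 9427844255710/24088365128313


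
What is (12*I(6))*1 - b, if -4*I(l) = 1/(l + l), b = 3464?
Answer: -13857/4 ≈ -3464.3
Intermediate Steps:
I(l) = -1/(8*l) (I(l) = -1/(4*(l + l)) = -1/(2*l)/4 = -1/(8*l))
(12*I(6))*1 - b = (12*(-⅛/6))*1 - 1*3464 = (12*(-⅛*⅙))*1 - 3464 = (12*(-1/48))*1 - 3464 = -¼*1 - 3464 = -¼ - 3464 = -13857/4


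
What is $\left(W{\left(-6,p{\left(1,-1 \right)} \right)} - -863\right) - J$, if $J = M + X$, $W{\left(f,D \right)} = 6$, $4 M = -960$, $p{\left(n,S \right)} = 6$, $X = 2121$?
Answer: $-1012$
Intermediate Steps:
$M = -240$ ($M = \frac{1}{4} \left(-960\right) = -240$)
$J = 1881$ ($J = -240 + 2121 = 1881$)
$\left(W{\left(-6,p{\left(1,-1 \right)} \right)} - -863\right) - J = \left(6 - -863\right) - 1881 = \left(6 + 863\right) - 1881 = 869 - 1881 = -1012$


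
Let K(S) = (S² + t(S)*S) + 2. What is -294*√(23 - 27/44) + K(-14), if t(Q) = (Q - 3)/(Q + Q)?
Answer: 379/2 - 147*√10835/11 ≈ -1201.5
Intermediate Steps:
t(Q) = (-3 + Q)/(2*Q) (t(Q) = (-3 + Q)/((2*Q)) = (-3 + Q)*(1/(2*Q)) = (-3 + Q)/(2*Q))
K(S) = ½ + S² + S/2 (K(S) = (S² + ((-3 + S)/(2*S))*S) + 2 = (S² + (-3/2 + S/2)) + 2 = (-3/2 + S² + S/2) + 2 = ½ + S² + S/2)
-294*√(23 - 27/44) + K(-14) = -294*√(23 - 27/44) + (½ + (-14)² + (½)*(-14)) = -294*√(23 - 27*1/44) + (½ + 196 - 7) = -294*√(23 - 27/44) + 379/2 = -147*√10835/11 + 379/2 = 379/2 - 147*√10835/11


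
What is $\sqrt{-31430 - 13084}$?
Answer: $3 i \sqrt{4946} \approx 210.98 i$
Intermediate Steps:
$\sqrt{-31430 - 13084} = \sqrt{-44514} = 3 i \sqrt{4946}$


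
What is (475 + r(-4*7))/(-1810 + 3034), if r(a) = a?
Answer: 149/408 ≈ 0.36520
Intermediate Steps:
(475 + r(-4*7))/(-1810 + 3034) = (475 - 4*7)/(-1810 + 3034) = (475 - 28)/1224 = 447*(1/1224) = 149/408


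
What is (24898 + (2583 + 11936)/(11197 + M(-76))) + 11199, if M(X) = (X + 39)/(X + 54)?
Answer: 8893573405/246371 ≈ 36098.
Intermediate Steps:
M(X) = (39 + X)/(54 + X)
(24898 + (2583 + 11936)/(11197 + M(-76))) + 11199 = (24898 + (2583 + 11936)/(11197 + (39 - 76)/(54 - 76))) + 11199 = (24898 + 14519/(11197 - 37/(-22))) + 11199 = (24898 + 14519/(11197 - 1/22*(-37))) + 11199 = (24898 + 14519/(11197 + 37/22)) + 11199 = (24898 + 14519/(246371/22)) + 11199 = (24898 + 14519*(22/246371)) + 11199 = (24898 + 319418/246371) + 11199 = 6134464576/246371 + 11199 = 8893573405/246371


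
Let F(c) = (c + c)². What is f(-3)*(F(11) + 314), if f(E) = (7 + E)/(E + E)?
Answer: -532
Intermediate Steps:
F(c) = 4*c² (F(c) = (2*c)² = 4*c²)
f(E) = (7 + E)/(2*E) (f(E) = (7 + E)/((2*E)) = (7 + E)*(1/(2*E)) = (7 + E)/(2*E))
f(-3)*(F(11) + 314) = ((½)*(7 - 3)/(-3))*(4*11² + 314) = ((½)*(-⅓)*4)*(4*121 + 314) = -2*(484 + 314)/3 = -⅔*798 = -532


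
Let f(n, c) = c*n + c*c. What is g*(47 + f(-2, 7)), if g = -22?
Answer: -1804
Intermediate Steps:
f(n, c) = c**2 + c*n (f(n, c) = c*n + c**2 = c**2 + c*n)
g*(47 + f(-2, 7)) = -22*(47 + 7*(7 - 2)) = -22*(47 + 7*5) = -22*(47 + 35) = -22*82 = -1804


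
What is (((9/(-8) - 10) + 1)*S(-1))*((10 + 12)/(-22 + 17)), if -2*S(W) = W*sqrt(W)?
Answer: 891*I/40 ≈ 22.275*I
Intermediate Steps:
S(W) = -W**(3/2)/2 (S(W) = -W*sqrt(W)/2 = -W**(3/2)/2)
(((9/(-8) - 10) + 1)*S(-1))*((10 + 12)/(-22 + 17)) = (((9/(-8) - 10) + 1)*(-(-1)*I/2))*((10 + 12)/(-22 + 17)) = (((9*(-1/8) - 10) + 1)*(-(-1)*I/2))*(22/(-5)) = (((-9/8 - 10) + 1)*(I/2))*(22*(-1/5)) = ((-89/8 + 1)*(I/2))*(-22/5) = -81*I/16*(-22/5) = 891*I/40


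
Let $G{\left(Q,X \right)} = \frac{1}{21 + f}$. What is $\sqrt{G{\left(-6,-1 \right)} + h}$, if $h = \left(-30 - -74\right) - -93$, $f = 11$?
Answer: $\frac{\sqrt{8770}}{8} \approx 11.706$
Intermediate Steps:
$G{\left(Q,X \right)} = \frac{1}{32}$ ($G{\left(Q,X \right)} = \frac{1}{21 + 11} = \frac{1}{32}$)
$h = 137$ ($h = \left(-30 + 74\right) + 93 = 44 + 93 = 137$)
$\sqrt{G{\left(-6,-1 \right)} + h} = \sqrt{\frac{1}{32} + 137} = \sqrt{\frac{4385}{32}} = \frac{\sqrt{8770}}{8}$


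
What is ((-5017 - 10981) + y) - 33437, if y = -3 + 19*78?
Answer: -47956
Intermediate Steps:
y = 1479 (y = -3 + 1482 = 1479)
((-5017 - 10981) + y) - 33437 = ((-5017 - 10981) + 1479) - 33437 = (-15998 + 1479) - 33437 = -14519 - 33437 = -47956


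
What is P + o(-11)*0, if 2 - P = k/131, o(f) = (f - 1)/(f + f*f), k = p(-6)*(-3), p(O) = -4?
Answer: 250/131 ≈ 1.9084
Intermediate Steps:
k = 12 (k = -4*(-3) = 12)
o(f) = (-1 + f)/(f + f**2)
P = 250/131 (P = 2 - 12/131 = 250/131 ≈ 1.9084)
P + o(-11)*0 = 250/131 + ((-1 - 11)/((-11)*(1 - 11)))*0 = 250/131 - 1/11*(-12)/(-10)*0 = 250/131 - 1/11*(-1/10)*(-12)*0 = 250/131 - 6/55*0 = 250/131 + 0 = 250/131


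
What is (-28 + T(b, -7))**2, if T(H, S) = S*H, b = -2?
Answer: 196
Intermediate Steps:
T(H, S) = H*S
(-28 + T(b, -7))**2 = (-28 - 2*(-7))**2 = (-28 + 14)**2 = (-14)**2 = 196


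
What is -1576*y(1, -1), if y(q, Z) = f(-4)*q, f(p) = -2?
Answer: 3152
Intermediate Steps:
y(q, Z) = -2*q
-1576*y(1, -1) = -(-3152) = -1576*(-2) = 3152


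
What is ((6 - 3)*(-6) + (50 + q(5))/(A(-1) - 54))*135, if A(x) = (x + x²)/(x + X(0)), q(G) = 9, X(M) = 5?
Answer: -5155/2 ≈ -2577.5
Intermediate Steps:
A(x) = (x + x²)/(5 + x) (A(x) = (x + x²)/(x + 5) = (x + x²)/(5 + x))
((6 - 3)*(-6) + (50 + q(5))/(A(-1) - 54))*135 = ((6 - 3)*(-6) + (50 + 9)/(-(1 - 1)/(5 - 1) - 54))*135 = (3*(-6) + 59/(-1*0/4 - 54))*135 = (-18 + 59/(-1*¼*0 - 54))*135 = (-18 + 59/(0 - 54))*135 = (-18 + 59/(-54))*135 = (-18 + 59*(-1/54))*135 = (-18 - 59/54)*135 = -1031/54*135 = -5155/2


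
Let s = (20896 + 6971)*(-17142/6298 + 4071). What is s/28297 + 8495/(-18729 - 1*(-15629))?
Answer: 221191309937473/55246496860 ≈ 4003.7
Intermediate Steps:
s = 357004359936/3149 (s = 27867*(-17142*1/6298 + 4071) = 27867*(-8571/3149 + 4071) = 27867*(12811008/3149) = 357004359936/3149 ≈ 1.1337e+8)
s/28297 + 8495/(-18729 - 1*(-15629)) = (357004359936/3149)/28297 + 8495/(-18729 - 1*(-15629)) = (357004359936/3149)*(1/28297) + 8495/(-18729 + 15629) = 357004359936/89107253 + 8495/(-3100) = 357004359936/89107253 + 8495*(-1/3100) = 357004359936/89107253 - 1699/620 = 221191309937473/55246496860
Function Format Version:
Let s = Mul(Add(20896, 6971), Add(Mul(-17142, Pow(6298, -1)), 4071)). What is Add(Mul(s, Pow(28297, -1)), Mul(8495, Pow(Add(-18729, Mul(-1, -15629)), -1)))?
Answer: Rational(221191309937473, 55246496860) ≈ 4003.7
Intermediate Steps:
s = Rational(357004359936, 3149) (s = Mul(27867, Add(Mul(-17142, Rational(1, 6298)), 4071)) = Mul(27867, Add(Rational(-8571, 3149), 4071)) = Mul(27867, Rational(12811008, 3149)) = Rational(357004359936, 3149) ≈ 1.1337e+8)
Add(Mul(s, Pow(28297, -1)), Mul(8495, Pow(Add(-18729, Mul(-1, -15629)), -1))) = Add(Mul(Rational(357004359936, 3149), Pow(28297, -1)), Mul(8495, Pow(Add(-18729, Mul(-1, -15629)), -1))) = Add(Mul(Rational(357004359936, 3149), Rational(1, 28297)), Mul(8495, Pow(Add(-18729, 15629), -1))) = Add(Rational(357004359936, 89107253), Mul(8495, Pow(-3100, -1))) = Add(Rational(357004359936, 89107253), Mul(8495, Rational(-1, 3100))) = Add(Rational(357004359936, 89107253), Rational(-1699, 620)) = Rational(221191309937473, 55246496860)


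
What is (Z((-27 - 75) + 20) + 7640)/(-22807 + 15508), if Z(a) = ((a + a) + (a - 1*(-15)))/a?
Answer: -626711/598518 ≈ -1.0471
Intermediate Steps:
Z(a) = (15 + 3*a)/a (Z(a) = (2*a + (a + 15))/a = (2*a + (15 + a))/a = (15 + 3*a)/a)
(Z((-27 - 75) + 20) + 7640)/(-22807 + 15508) = ((3 + 15/((-27 - 75) + 20)) + 7640)/(-22807 + 15508) = ((3 + 15/(-102 + 20)) + 7640)/(-7299) = ((3 + 15/(-82)) + 7640)*(-1/7299) = ((3 + 15*(-1/82)) + 7640)*(-1/7299) = ((3 - 15/82) + 7640)*(-1/7299) = (231/82 + 7640)*(-1/7299) = (626711/82)*(-1/7299) = -626711/598518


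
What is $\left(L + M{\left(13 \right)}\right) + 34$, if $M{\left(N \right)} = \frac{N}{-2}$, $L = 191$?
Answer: $\frac{437}{2} \approx 218.5$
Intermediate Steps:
$M{\left(N \right)} = - \frac{N}{2}$ ($M{\left(N \right)} = N \left(- \frac{1}{2}\right) = - \frac{N}{2}$)
$\left(L + M{\left(13 \right)}\right) + 34 = \left(191 - \frac{13}{2}\right) + 34 = \frac{369}{2} + 34 = \frac{437}{2}$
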